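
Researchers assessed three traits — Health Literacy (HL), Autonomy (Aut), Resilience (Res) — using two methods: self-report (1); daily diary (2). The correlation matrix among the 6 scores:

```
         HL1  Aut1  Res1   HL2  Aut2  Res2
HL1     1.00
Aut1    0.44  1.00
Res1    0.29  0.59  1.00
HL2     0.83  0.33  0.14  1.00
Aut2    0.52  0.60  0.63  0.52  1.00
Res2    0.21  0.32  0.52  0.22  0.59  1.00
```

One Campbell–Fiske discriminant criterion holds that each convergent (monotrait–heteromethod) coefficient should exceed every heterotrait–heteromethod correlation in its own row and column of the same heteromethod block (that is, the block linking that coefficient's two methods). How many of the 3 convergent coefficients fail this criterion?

Convergent coefficients and their comparison sets:
HL (methods 1·2): 0.83 vs {0.52, 0.33, 0.21, 0.14} → pass.
Aut (methods 1·2): 0.60 vs {0.33, 0.52, 0.32, 0.63} → fail.
Res (methods 1·2): 0.52 vs {0.14, 0.21, 0.63, 0.32} → fail.
2 of 3 fail.

2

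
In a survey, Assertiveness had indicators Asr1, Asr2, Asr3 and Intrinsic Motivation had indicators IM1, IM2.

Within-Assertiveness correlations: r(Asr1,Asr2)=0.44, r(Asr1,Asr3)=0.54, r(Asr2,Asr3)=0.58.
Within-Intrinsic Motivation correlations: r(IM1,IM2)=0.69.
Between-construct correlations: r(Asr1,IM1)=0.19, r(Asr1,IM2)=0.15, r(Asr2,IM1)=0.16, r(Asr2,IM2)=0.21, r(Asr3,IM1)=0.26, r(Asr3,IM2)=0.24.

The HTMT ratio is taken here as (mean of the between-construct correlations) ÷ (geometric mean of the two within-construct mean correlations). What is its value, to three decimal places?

0.337

Mean heterotrait r = 1.21/6 = 0.2017.
Mean within-Asr = 1.56/3 = 0.5200; mean within-IM = 0.69/1 = 0.6900.
Geometric mean = √(0.5200 × 0.6900) = 0.5990.
HTMT = 0.2017 / 0.5990 = 0.337.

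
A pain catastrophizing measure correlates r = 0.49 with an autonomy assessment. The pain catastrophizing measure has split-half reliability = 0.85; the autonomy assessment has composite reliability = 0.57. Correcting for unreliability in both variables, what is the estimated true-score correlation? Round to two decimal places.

0.70

r_true = r_obs / √(r_xx · r_yy) = 0.49 / √(0.85 × 0.57) = 0.49 / √0.4845 = 0.49 / 0.6961 ≈ 0.70.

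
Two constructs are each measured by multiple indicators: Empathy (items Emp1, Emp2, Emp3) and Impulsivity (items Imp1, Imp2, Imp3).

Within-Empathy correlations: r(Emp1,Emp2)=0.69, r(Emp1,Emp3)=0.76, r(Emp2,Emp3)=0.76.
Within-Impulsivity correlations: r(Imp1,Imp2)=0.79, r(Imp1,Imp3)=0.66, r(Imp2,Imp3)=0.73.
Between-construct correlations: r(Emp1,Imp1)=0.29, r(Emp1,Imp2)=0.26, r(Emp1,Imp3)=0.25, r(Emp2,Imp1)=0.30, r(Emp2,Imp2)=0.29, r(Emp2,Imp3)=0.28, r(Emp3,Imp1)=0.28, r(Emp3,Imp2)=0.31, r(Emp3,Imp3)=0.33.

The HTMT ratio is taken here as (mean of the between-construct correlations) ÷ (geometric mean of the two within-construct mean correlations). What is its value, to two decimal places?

0.39

Mean heterotrait r = 2.59/9 = 0.2878.
Mean within-Emp = 2.21/3 = 0.7367; mean within-Imp = 2.18/3 = 0.7267.
Geometric mean = √(0.7367 × 0.7267) = 0.7317.
HTMT = 0.2878 / 0.7317 = 0.39.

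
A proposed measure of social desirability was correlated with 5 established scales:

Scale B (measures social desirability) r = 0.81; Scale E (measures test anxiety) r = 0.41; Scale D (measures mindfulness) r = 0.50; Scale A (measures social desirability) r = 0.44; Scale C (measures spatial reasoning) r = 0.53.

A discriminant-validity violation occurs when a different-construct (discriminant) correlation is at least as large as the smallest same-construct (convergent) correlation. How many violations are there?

Convergent (same construct = social desirability): Scale B, Scale A.
Smallest convergent = 0.44. Discriminant values: 0.41, 0.50, 0.53; count ≥ 0.44 → 2.

2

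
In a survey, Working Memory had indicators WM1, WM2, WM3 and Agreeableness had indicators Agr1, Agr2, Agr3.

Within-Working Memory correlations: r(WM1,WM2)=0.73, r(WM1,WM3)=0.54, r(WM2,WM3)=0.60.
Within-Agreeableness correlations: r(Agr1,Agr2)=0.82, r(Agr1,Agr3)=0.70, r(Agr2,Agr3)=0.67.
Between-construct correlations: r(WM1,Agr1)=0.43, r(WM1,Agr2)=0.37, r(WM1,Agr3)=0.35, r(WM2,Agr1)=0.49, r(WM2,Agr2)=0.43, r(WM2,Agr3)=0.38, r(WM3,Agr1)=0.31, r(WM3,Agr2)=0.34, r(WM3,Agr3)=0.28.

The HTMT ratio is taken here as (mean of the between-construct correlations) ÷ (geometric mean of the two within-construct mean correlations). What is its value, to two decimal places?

0.56

Between-construct mean = 3.38/9 = 0.3756.
Mean within-WM = 1.87/3 = 0.6233; mean within-Agr = 2.19/3 = 0.7300.
Geometric mean = √(0.6233 × 0.7300) = 0.6745.
HTMT = 0.3756 / 0.6745 = 0.56.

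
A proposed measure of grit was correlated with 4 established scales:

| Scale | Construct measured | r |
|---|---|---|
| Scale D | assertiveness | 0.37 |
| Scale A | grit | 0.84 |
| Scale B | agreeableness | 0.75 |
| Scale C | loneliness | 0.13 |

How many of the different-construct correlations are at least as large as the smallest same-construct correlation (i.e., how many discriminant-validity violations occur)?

0

Convergent (same construct = grit): Scale A.
Smallest convergent = 0.84. Discriminant values: 0.37, 0.75, 0.13; count ≥ 0.84 → 0.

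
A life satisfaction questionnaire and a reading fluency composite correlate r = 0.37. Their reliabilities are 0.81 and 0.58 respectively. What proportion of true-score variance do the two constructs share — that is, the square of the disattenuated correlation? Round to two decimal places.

Disattenuated r = 0.37 / √(0.81 × 0.58) = 0.37 / 0.6854 = 0.5398.
Shared true-score variance = 0.5398² = 0.2914 ≈ 0.29.

0.29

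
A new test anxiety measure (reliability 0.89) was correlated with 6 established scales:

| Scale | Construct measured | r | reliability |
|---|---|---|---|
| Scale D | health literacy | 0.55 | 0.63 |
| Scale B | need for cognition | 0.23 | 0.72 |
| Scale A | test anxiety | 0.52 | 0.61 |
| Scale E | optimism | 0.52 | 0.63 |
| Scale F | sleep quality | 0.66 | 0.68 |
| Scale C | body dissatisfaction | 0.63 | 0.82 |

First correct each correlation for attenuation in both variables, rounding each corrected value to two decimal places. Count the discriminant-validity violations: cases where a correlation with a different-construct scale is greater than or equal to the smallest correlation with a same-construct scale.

3

Disattenuated r (r / √(r_scale · r_new)):
  Scale D (disc): 0.55 / √(0.63·0.89) = 0.73
  Scale B (disc): 0.23 / √(0.72·0.89) = 0.29
  Scale A (conv): 0.52 / √(0.61·0.89) = 0.71
  Scale E (disc): 0.52 / √(0.63·0.89) = 0.69
  Scale F (disc): 0.66 / √(0.68·0.89) = 0.85
  Scale C (disc): 0.63 / √(0.82·0.89) = 0.74
Smallest convergent = 0.71. Discriminant values: 0.73, 0.29, 0.69, 0.85, 0.74; count ≥ 0.71 → 3.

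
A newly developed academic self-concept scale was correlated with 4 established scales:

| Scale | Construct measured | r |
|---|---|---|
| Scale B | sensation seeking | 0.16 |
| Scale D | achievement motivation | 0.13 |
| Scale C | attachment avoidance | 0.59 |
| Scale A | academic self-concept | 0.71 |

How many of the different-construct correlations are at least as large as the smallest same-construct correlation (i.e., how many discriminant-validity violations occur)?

0

Convergent (same construct = academic self-concept): Scale A.
Smallest convergent = 0.71. Discriminant values: 0.16, 0.13, 0.59; count ≥ 0.71 → 0.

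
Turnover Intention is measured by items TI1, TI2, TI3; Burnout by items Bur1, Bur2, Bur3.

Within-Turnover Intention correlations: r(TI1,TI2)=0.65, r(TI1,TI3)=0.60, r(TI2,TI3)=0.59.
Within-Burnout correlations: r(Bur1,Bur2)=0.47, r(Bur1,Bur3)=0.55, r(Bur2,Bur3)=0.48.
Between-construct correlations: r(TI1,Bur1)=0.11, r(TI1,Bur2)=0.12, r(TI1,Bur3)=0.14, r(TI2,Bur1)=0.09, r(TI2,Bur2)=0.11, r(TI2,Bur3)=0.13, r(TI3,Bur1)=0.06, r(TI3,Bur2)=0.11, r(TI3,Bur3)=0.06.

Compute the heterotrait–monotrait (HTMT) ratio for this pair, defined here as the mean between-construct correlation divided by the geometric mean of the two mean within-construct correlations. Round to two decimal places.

0.19

Mean heterotrait r = 0.93/9 = 0.1033.
Mean within-TI = 1.84/3 = 0.6133; mean within-Bur = 1.50/3 = 0.5000.
Geometric mean = √(0.6133 × 0.5000) = 0.5538.
HTMT = 0.1033 / 0.5538 = 0.19.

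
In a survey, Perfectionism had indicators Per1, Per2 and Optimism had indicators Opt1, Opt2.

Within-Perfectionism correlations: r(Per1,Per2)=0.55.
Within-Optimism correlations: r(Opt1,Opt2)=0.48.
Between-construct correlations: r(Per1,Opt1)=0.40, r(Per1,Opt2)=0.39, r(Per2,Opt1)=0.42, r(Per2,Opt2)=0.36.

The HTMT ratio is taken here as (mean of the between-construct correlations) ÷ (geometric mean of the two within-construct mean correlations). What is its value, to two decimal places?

Mean between = 1.57/4 = 0.3925.
Mean within-Per = 0.55/1 = 0.5500; mean within-Opt = 0.48/1 = 0.4800.
Geometric mean = √(0.5500 × 0.4800) = 0.5138.
HTMT = 0.3925 / 0.5138 = 0.76.

0.76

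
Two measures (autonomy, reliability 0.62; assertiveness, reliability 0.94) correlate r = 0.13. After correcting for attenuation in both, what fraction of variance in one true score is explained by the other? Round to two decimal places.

Disattenuated r = 0.13 / √(0.62 × 0.94) = 0.13 / 0.7634 = 0.1703.
Shared true-score variance = 0.1703² = 0.0290 ≈ 0.03.

0.03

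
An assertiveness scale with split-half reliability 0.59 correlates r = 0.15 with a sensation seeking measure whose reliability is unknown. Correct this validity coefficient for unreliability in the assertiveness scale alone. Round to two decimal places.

Single correction: r_c = r_obs / √r_xx = 0.15 / √0.59 = 0.15 / 0.7681 ≈ 0.20.

0.20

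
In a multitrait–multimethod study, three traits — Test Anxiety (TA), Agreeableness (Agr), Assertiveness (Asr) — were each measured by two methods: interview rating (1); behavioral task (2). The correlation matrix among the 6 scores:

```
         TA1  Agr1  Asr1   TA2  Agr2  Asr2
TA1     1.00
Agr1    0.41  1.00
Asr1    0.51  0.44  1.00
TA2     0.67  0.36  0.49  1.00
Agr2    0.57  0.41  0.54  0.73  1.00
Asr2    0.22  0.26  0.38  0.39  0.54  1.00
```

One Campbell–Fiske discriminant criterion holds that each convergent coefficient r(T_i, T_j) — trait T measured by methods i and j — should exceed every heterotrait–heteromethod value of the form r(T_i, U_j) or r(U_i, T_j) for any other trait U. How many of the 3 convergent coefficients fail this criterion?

Convergent coefficients and their comparison sets:
TA (methods 1·2): 0.67 vs {0.57, 0.36, 0.22, 0.49} → pass.
Agr (methods 1·2): 0.41 vs {0.36, 0.57, 0.26, 0.54} → fail.
Asr (methods 1·2): 0.38 vs {0.49, 0.22, 0.54, 0.26} → fail.
2 of 3 fail.

2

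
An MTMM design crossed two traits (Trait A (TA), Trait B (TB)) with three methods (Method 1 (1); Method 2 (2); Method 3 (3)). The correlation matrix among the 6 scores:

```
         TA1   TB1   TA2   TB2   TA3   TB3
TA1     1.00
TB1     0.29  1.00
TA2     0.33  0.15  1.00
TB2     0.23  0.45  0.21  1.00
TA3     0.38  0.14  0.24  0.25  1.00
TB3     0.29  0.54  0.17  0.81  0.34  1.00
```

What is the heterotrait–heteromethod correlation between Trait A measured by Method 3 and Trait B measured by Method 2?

0.25

Different traits and methods: r(TA3, TB2) = 0.25.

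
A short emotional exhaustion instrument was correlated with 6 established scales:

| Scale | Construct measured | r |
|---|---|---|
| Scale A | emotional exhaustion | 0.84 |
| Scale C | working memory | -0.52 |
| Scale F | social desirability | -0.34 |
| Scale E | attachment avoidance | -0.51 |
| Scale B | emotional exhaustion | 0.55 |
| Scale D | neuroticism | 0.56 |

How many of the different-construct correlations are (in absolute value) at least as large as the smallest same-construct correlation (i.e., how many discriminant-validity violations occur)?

Convergent (same construct = emotional exhaustion): Scale A, Scale B.
Smallest convergent = 0.55. Discriminant |r|: 0.52, 0.34, 0.51, 0.56; count ≥ 0.55 → 1.

1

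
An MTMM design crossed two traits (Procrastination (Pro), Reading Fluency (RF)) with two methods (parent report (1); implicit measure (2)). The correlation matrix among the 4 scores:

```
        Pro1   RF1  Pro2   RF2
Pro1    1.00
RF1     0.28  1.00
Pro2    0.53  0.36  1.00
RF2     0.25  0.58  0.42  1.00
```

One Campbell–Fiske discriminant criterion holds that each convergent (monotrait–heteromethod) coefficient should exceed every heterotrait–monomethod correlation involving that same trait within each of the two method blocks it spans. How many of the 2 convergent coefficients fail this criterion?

0

Convergent coefficients and their comparison sets:
Pro (methods 1·2): 0.53 vs {0.28, 0.42} → pass.
RF (methods 1·2): 0.58 vs {0.28, 0.42} → pass.
0 of 2 fail.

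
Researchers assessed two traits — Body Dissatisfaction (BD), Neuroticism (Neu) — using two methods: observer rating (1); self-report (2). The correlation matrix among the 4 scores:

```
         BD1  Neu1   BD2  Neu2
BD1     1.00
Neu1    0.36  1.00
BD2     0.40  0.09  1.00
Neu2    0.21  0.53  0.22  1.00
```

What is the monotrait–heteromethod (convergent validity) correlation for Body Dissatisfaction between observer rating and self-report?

0.40

Same trait (BD), different methods: r(BD1, BD2) = 0.40.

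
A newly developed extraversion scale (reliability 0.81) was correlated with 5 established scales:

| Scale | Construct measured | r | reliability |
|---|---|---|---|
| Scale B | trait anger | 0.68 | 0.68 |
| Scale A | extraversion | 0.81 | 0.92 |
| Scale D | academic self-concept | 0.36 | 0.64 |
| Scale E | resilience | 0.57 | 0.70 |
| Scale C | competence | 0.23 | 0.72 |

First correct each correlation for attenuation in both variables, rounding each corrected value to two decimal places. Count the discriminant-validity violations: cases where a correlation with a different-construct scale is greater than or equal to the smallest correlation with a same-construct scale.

Disattenuated r (r / √(r_scale · r_new)):
  Scale B (disc): 0.68 / √(0.68·0.81) = 0.92
  Scale A (conv): 0.81 / √(0.92·0.81) = 0.94
  Scale D (disc): 0.36 / √(0.64·0.81) = 0.50
  Scale E (disc): 0.57 / √(0.70·0.81) = 0.76
  Scale C (disc): 0.23 / √(0.72·0.81) = 0.30
Smallest convergent = 0.94. Discriminant values: 0.92, 0.50, 0.76, 0.30; count ≥ 0.94 → 0.

0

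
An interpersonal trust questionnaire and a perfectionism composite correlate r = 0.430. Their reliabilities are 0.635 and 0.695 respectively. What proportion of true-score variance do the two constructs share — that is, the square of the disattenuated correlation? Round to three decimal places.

0.419

Disattenuated r = 0.430 / √(0.635 × 0.695) = 0.430 / 0.6643 = 0.6473.
Shared true-score variance = 0.6473² = 0.4190 ≈ 0.419.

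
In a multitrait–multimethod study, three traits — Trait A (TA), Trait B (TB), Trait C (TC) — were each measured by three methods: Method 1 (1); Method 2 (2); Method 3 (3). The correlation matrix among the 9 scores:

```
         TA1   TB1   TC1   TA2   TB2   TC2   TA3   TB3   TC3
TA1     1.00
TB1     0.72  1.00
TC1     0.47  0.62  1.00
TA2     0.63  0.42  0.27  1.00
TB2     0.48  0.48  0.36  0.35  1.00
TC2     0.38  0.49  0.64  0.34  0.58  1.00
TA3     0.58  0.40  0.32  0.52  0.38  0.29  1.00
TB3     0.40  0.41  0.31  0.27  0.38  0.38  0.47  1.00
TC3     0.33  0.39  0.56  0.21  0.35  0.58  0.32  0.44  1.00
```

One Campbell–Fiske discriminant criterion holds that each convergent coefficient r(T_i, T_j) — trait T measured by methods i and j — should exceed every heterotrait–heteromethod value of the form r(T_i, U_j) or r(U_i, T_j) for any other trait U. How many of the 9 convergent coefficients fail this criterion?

2

Checking each validity diagonal entry against its comparison values:
TA (methods 1·2): 0.63 vs {0.48, 0.42, 0.38, 0.27} → pass.
TA (methods 1·3): 0.58 vs {0.40, 0.40, 0.33, 0.32} → pass.
TA (methods 2·3): 0.52 vs {0.27, 0.38, 0.21, 0.29} → pass.
TB (methods 1·2): 0.48 vs {0.42, 0.48, 0.49, 0.36} → fail.
TB (methods 1·3): 0.41 vs {0.40, 0.40, 0.39, 0.31} → pass.
TB (methods 2·3): 0.38 vs {0.38, 0.27, 0.35, 0.38} → fail.
TC (methods 1·2): 0.64 vs {0.27, 0.38, 0.36, 0.49} → pass.
TC (methods 1·3): 0.56 vs {0.32, 0.33, 0.31, 0.39} → pass.
TC (methods 2·3): 0.58 vs {0.29, 0.21, 0.38, 0.35} → pass.
2 of 9 fail.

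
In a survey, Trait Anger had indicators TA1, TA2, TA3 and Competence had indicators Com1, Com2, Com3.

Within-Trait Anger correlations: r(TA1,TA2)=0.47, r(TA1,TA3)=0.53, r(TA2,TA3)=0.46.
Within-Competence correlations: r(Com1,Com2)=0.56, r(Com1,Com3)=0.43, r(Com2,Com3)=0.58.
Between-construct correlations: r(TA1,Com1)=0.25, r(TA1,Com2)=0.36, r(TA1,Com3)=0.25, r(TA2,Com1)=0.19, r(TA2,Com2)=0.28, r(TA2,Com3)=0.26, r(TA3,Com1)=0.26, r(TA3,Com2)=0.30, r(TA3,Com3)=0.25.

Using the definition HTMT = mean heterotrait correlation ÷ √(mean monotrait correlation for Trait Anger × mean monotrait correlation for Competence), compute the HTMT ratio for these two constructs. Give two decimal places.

0.53

Mean between = 2.40/9 = 0.2667.
Mean within-TA = 1.46/3 = 0.4867; mean within-Com = 1.57/3 = 0.5233.
Geometric mean = √(0.4867 × 0.5233) = 0.5047.
HTMT = 0.2667 / 0.5047 = 0.53.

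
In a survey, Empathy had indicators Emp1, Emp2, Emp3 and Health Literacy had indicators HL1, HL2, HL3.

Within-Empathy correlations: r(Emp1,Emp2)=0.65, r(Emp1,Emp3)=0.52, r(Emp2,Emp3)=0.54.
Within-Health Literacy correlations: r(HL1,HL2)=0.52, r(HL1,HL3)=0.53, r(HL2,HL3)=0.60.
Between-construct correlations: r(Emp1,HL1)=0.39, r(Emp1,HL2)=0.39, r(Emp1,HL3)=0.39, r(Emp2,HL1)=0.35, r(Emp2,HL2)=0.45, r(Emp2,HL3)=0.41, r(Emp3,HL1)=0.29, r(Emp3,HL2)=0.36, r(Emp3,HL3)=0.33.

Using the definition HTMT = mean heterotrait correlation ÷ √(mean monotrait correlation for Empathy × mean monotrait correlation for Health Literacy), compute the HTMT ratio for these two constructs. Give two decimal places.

Mean between = 3.36/9 = 0.3733.
Mean within-Emp = 1.71/3 = 0.5700; mean within-HL = 1.65/3 = 0.5500.
Geometric mean = √(0.5700 × 0.5500) = 0.5599.
HTMT = 0.3733 / 0.5599 = 0.67.

0.67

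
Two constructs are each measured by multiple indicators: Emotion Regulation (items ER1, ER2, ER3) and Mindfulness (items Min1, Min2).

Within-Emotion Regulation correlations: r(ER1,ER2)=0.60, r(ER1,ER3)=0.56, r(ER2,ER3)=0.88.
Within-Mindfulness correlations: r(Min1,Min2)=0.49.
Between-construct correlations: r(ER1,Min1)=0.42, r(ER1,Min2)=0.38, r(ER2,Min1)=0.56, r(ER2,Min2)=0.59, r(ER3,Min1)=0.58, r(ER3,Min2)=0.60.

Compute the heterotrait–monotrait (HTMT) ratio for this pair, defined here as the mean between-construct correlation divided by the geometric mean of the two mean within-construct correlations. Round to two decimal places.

Between-construct mean = 3.13/6 = 0.5217.
Mean within-ER = 2.04/3 = 0.6800; mean within-Min = 0.49/1 = 0.4900.
Geometric mean = √(0.6800 × 0.4900) = 0.5772.
HTMT = 0.5217 / 0.5772 = 0.90.

0.90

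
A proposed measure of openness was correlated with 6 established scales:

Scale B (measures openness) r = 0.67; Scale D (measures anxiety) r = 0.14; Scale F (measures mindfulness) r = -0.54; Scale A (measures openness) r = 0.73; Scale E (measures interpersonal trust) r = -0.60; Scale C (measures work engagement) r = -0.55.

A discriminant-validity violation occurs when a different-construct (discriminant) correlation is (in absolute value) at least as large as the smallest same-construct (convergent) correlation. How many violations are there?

0

Convergent (same construct = openness): Scale B, Scale A.
Smallest convergent = 0.67. Discriminant |r|: 0.14, 0.54, 0.60, 0.55; count ≥ 0.67 → 0.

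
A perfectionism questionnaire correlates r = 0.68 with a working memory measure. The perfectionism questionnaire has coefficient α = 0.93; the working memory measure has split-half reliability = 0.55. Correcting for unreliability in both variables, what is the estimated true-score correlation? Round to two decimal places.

0.95

r_true = r_obs / √(r_xx · r_yy) = 0.68 / √(0.93 × 0.55) = 0.68 / √0.5115 = 0.68 / 0.7152 ≈ 0.95.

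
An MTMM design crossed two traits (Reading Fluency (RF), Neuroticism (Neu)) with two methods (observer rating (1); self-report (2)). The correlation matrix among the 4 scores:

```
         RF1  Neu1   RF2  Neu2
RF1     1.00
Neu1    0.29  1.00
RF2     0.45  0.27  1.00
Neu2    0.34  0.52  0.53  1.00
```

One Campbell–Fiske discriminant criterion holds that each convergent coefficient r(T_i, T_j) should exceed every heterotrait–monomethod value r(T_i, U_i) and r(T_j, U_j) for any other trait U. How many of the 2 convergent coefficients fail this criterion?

2

Checking each validity diagonal entry against its comparison values:
RF (methods 1·2): 0.45 vs {0.29, 0.53} → fail.
Neu (methods 1·2): 0.52 vs {0.29, 0.53} → fail.
2 of 2 fail.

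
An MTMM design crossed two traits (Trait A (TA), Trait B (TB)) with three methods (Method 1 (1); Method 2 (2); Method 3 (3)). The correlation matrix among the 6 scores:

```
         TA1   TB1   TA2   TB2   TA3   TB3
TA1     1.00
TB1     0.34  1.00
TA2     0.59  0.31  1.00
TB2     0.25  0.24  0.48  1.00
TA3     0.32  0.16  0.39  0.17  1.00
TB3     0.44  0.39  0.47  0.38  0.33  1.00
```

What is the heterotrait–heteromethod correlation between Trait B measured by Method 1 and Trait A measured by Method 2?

0.31

Different traits and methods: r(TB1, TA2) = 0.31.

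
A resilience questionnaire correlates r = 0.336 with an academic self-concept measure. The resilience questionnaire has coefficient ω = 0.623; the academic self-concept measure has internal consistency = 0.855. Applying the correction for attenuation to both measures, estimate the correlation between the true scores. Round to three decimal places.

0.460

r_true = r_obs / √(r_xx · r_yy) = 0.336 / √(0.623 × 0.855) = 0.336 / √0.532665 = 0.336 / 0.7298 ≈ 0.460.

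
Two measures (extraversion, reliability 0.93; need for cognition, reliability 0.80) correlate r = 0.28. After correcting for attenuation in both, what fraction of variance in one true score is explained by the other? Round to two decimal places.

Disattenuated r = 0.28 / √(0.93 × 0.80) = 0.28 / 0.8626 = 0.3246.
Shared true-score variance = 0.3246² = 0.1054 ≈ 0.11.

0.11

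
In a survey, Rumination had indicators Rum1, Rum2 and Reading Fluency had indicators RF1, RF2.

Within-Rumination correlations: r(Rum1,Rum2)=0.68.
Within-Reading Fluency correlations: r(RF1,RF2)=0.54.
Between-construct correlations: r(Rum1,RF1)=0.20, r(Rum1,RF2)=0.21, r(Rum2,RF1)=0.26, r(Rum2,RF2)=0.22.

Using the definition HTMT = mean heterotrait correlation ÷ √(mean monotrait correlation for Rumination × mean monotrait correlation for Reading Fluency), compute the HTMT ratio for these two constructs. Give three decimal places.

0.367

Between-construct mean = 0.89/4 = 0.2225.
Mean within-Rum = 0.68/1 = 0.6800; mean within-RF = 0.54/1 = 0.5400.
Geometric mean = √(0.6800 × 0.5400) = 0.6060.
HTMT = 0.2225 / 0.6060 = 0.367.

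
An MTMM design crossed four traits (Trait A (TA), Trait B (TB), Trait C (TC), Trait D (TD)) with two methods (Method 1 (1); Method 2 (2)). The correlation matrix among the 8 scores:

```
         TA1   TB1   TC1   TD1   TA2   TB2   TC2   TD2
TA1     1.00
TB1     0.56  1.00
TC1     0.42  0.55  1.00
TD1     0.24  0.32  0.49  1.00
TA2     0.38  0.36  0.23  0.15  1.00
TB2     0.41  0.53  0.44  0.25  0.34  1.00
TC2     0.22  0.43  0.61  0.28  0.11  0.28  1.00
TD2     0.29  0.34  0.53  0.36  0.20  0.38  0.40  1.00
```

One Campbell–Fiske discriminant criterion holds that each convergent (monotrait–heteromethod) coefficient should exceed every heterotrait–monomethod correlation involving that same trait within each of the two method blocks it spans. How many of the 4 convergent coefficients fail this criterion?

3

Convergent coefficients and their comparison sets:
TA (methods 1·2): 0.38 vs {0.56, 0.34, 0.42, 0.11, 0.24, 0.20} → fail.
TB (methods 1·2): 0.53 vs {0.56, 0.34, 0.55, 0.28, 0.32, 0.38} → fail.
TC (methods 1·2): 0.61 vs {0.42, 0.11, 0.55, 0.28, 0.49, 0.40} → pass.
TD (methods 1·2): 0.36 vs {0.24, 0.20, 0.32, 0.38, 0.49, 0.40} → fail.
3 of 4 fail.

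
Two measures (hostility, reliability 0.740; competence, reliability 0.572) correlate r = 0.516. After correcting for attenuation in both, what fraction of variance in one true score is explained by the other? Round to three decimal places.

0.629

Disattenuated r = 0.516 / √(0.740 × 0.572) = 0.516 / 0.6506 = 0.7931.
Shared true-score variance = 0.7931² = 0.6290 ≈ 0.629.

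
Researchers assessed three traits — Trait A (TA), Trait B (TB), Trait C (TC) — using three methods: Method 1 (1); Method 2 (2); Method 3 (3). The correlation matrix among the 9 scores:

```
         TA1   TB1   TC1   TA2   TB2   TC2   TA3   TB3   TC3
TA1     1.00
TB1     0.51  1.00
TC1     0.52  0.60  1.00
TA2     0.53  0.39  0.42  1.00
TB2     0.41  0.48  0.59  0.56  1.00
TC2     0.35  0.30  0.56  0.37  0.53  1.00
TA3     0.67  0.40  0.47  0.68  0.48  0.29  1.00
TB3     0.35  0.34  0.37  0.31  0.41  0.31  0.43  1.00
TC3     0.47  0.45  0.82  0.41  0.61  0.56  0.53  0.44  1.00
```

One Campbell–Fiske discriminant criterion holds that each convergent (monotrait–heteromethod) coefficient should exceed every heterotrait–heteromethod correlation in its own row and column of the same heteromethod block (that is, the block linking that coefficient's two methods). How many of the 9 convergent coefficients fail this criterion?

Convergent coefficients and their comparison sets:
TA (methods 1·2): 0.53 vs {0.41, 0.39, 0.35, 0.42} → pass.
TA (methods 1·3): 0.67 vs {0.35, 0.40, 0.47, 0.47} → pass.
TA (methods 2·3): 0.68 vs {0.31, 0.48, 0.41, 0.29} → pass.
TB (methods 1·2): 0.48 vs {0.39, 0.41, 0.30, 0.59} → fail.
TB (methods 1·3): 0.34 vs {0.40, 0.35, 0.45, 0.37} → fail.
TB (methods 2·3): 0.41 vs {0.48, 0.31, 0.61, 0.31} → fail.
TC (methods 1·2): 0.56 vs {0.42, 0.35, 0.59, 0.30} → fail.
TC (methods 1·3): 0.82 vs {0.47, 0.47, 0.37, 0.45} → pass.
TC (methods 2·3): 0.56 vs {0.29, 0.41, 0.31, 0.61} → fail.
5 of 9 fail.

5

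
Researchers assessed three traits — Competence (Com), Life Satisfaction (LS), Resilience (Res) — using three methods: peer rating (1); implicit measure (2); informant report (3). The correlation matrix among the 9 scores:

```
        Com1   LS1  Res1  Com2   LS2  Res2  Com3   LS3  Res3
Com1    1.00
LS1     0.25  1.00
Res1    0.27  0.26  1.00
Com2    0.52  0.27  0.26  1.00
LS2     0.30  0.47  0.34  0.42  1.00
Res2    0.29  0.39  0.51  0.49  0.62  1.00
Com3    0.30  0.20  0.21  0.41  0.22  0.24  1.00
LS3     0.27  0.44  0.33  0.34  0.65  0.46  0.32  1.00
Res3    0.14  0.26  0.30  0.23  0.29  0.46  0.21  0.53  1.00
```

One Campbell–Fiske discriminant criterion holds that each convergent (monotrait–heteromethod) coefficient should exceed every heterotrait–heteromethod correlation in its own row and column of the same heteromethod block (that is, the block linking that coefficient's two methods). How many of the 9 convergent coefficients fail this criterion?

2

Each convergent coefficient versus the relevant comparison correlations:
Com (methods 1·2): 0.52 vs {0.30, 0.27, 0.29, 0.26} → pass.
Com (methods 1·3): 0.30 vs {0.27, 0.20, 0.14, 0.21} → pass.
Com (methods 2·3): 0.41 vs {0.34, 0.22, 0.23, 0.24} → pass.
LS (methods 1·2): 0.47 vs {0.27, 0.30, 0.39, 0.34} → pass.
LS (methods 1·3): 0.44 vs {0.20, 0.27, 0.26, 0.33} → pass.
LS (methods 2·3): 0.65 vs {0.22, 0.34, 0.29, 0.46} → pass.
Res (methods 1·2): 0.51 vs {0.26, 0.29, 0.34, 0.39} → pass.
Res (methods 1·3): 0.30 vs {0.21, 0.14, 0.33, 0.26} → fail.
Res (methods 2·3): 0.46 vs {0.24, 0.23, 0.46, 0.29} → fail.
2 of 9 fail.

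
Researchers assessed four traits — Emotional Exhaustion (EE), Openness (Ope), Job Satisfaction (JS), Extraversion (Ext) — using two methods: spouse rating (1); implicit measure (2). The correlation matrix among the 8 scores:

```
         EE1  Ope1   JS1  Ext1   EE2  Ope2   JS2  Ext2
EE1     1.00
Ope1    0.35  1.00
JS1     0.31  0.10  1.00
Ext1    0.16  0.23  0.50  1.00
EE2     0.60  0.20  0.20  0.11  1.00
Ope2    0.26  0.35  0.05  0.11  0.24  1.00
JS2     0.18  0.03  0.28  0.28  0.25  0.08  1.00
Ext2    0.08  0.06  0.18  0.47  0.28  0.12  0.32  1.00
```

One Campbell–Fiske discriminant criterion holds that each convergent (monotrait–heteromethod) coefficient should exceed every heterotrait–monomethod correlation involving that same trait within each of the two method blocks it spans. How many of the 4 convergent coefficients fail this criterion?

3

Checking each validity diagonal entry against its comparison values:
EE (methods 1·2): 0.60 vs {0.35, 0.24, 0.31, 0.25, 0.16, 0.28} → pass.
Ope (methods 1·2): 0.35 vs {0.35, 0.24, 0.10, 0.08, 0.23, 0.12} → fail.
JS (methods 1·2): 0.28 vs {0.31, 0.25, 0.10, 0.08, 0.50, 0.32} → fail.
Ext (methods 1·2): 0.47 vs {0.16, 0.28, 0.23, 0.12, 0.50, 0.32} → fail.
3 of 4 fail.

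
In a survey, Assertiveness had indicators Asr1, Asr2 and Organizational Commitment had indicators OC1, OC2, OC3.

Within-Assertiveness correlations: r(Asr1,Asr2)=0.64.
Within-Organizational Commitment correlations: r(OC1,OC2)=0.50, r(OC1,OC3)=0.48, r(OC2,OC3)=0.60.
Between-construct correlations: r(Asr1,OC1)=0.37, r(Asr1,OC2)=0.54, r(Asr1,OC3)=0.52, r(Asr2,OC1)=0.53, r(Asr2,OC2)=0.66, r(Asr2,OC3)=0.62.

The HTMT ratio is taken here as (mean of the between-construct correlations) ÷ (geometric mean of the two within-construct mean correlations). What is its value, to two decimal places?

0.93

Mean between = 3.24/6 = 0.5400.
Mean within-Asr = 0.64/1 = 0.6400; mean within-OC = 1.58/3 = 0.5267.
Geometric mean = √(0.6400 × 0.5267) = 0.5806.
HTMT = 0.5400 / 0.5806 = 0.93.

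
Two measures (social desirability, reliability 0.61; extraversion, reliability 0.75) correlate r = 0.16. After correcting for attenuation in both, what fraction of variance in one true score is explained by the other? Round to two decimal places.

Disattenuated r = 0.16 / √(0.61 × 0.75) = 0.16 / 0.6764 = 0.2365.
Shared true-score variance = 0.2365² = 0.0559 ≈ 0.06.

0.06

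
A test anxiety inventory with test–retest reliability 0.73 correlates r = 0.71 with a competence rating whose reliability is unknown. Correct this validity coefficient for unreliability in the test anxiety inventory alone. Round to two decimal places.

0.83

Single correction: r_c = r_obs / √r_xx = 0.71 / √0.73 = 0.71 / 0.8544 ≈ 0.83.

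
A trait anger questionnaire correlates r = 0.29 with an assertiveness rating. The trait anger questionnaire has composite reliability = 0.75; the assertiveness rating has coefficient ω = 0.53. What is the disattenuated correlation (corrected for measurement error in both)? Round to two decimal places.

0.46

r_true = r_obs / √(r_xx · r_yy) = 0.29 / √(0.75 × 0.53) = 0.29 / √0.3975 = 0.29 / 0.6305 ≈ 0.46.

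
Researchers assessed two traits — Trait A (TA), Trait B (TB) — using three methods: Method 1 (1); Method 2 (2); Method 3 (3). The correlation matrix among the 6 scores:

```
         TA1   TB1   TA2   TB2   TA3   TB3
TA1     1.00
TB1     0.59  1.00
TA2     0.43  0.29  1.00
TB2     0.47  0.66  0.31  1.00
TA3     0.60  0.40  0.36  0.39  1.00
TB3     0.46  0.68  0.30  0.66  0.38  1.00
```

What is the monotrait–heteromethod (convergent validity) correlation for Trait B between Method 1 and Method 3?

Same trait (TB), different methods: r(TB1, TB3) = 0.68.

0.68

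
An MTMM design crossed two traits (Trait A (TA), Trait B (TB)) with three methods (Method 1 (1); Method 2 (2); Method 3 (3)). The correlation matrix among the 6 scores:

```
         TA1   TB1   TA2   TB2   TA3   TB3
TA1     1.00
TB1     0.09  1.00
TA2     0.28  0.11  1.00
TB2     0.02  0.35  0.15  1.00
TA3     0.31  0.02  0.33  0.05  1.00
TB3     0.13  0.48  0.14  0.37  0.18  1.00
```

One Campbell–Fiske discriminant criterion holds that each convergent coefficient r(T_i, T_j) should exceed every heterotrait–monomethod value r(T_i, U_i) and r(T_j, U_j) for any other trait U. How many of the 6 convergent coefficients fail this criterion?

Checking each validity diagonal entry against its comparison values:
TA (methods 1·2): 0.28 vs {0.09, 0.15} → pass.
TA (methods 1·3): 0.31 vs {0.09, 0.18} → pass.
TA (methods 2·3): 0.33 vs {0.15, 0.18} → pass.
TB (methods 1·2): 0.35 vs {0.09, 0.15} → pass.
TB (methods 1·3): 0.48 vs {0.09, 0.18} → pass.
TB (methods 2·3): 0.37 vs {0.15, 0.18} → pass.
0 of 6 fail.

0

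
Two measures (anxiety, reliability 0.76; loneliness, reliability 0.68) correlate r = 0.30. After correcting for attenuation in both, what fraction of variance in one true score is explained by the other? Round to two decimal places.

0.17

Disattenuated r = 0.30 / √(0.76 × 0.68) = 0.30 / 0.7189 = 0.4173.
Shared true-score variance = 0.4173² = 0.1741 ≈ 0.17.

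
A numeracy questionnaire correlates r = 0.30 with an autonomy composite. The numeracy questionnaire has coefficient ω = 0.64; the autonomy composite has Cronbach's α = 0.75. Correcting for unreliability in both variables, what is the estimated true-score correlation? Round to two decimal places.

0.43

r_true = r_obs / √(r_xx · r_yy) = 0.30 / √(0.64 × 0.75) = 0.30 / √0.4800 = 0.30 / 0.6928 ≈ 0.43.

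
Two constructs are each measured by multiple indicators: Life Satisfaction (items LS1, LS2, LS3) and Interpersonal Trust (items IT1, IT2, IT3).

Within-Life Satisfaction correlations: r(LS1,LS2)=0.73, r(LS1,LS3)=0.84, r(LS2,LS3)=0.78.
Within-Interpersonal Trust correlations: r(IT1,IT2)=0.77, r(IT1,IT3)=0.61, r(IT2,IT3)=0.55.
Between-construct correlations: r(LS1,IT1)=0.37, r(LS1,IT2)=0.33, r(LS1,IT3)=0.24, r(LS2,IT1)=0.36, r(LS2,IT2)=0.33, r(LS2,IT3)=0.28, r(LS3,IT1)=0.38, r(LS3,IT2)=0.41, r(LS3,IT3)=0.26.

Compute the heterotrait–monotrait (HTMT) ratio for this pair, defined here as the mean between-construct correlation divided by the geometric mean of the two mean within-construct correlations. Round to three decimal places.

Mean heterotrait r = 2.96/9 = 0.3289.
Mean within-LS = 2.35/3 = 0.7833; mean within-IT = 1.93/3 = 0.6433.
Geometric mean = √(0.7833 × 0.6433) = 0.7099.
HTMT = 0.3289 / 0.7099 = 0.463.

0.463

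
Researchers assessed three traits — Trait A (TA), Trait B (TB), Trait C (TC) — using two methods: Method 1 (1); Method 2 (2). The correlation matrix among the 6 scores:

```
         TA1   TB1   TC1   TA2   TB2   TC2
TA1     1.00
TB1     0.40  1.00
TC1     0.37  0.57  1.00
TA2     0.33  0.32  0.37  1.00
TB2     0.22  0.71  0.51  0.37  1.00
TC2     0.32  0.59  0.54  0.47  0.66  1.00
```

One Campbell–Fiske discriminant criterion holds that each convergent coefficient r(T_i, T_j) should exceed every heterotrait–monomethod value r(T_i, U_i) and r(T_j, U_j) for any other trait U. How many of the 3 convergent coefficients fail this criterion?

2

Checking each validity diagonal entry against its comparison values:
TA (methods 1·2): 0.33 vs {0.40, 0.37, 0.37, 0.47} → fail.
TB (methods 1·2): 0.71 vs {0.40, 0.37, 0.57, 0.66} → pass.
TC (methods 1·2): 0.54 vs {0.37, 0.47, 0.57, 0.66} → fail.
2 of 3 fail.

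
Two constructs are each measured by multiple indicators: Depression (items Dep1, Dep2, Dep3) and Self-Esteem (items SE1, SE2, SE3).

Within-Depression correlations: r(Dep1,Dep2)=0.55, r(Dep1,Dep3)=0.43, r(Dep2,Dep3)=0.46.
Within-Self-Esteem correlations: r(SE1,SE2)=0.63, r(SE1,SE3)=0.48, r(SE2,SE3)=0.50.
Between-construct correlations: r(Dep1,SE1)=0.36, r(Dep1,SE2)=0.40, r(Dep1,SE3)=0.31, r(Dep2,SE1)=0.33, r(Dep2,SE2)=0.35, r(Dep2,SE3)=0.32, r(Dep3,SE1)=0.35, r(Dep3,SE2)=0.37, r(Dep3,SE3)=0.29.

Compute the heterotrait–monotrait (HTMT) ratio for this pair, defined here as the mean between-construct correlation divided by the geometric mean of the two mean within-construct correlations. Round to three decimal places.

Mean between = 3.08/9 = 0.3422.
Mean within-Dep = 1.44/3 = 0.4800; mean within-SE = 1.61/3 = 0.5367.
Geometric mean = √(0.4800 × 0.5367) = 0.5076.
HTMT = 0.3422 / 0.5076 = 0.674.

0.674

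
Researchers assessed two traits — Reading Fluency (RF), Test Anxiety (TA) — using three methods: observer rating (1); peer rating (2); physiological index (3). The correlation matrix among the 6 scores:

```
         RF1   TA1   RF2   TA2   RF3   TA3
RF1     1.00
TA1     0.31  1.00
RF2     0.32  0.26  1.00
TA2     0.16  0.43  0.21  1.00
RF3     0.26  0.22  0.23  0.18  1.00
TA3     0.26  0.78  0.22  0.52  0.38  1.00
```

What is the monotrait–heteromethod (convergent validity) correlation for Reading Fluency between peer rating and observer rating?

0.32

Same trait (RF), different methods: r(RF2, RF1) = 0.32.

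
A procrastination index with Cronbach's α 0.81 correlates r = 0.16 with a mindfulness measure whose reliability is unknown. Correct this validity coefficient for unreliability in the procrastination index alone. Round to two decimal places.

Single correction: r_c = r_obs / √r_xx = 0.16 / √0.81 = 0.16 / 0.9000 ≈ 0.18.

0.18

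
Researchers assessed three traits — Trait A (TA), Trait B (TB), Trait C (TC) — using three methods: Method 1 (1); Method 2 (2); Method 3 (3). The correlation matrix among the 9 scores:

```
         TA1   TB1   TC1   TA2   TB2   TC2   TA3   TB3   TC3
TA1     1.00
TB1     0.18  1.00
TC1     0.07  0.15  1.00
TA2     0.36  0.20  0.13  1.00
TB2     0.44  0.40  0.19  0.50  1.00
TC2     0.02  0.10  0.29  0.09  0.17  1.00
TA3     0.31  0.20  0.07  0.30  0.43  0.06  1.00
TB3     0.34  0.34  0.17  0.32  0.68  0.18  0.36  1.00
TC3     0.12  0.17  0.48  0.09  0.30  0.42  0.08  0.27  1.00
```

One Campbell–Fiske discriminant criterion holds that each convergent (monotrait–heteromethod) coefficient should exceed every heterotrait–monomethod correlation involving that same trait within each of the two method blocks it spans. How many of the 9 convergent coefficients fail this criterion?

5

Convergent coefficients and their comparison sets:
TA (methods 1·2): 0.36 vs {0.18, 0.50, 0.07, 0.09} → fail.
TA (methods 1·3): 0.31 vs {0.18, 0.36, 0.07, 0.08} → fail.
TA (methods 2·3): 0.30 vs {0.50, 0.36, 0.09, 0.08} → fail.
TB (methods 1·2): 0.40 vs {0.18, 0.50, 0.15, 0.17} → fail.
TB (methods 1·3): 0.34 vs {0.18, 0.36, 0.15, 0.27} → fail.
TB (methods 2·3): 0.68 vs {0.50, 0.36, 0.17, 0.27} → pass.
TC (methods 1·2): 0.29 vs {0.07, 0.09, 0.15, 0.17} → pass.
TC (methods 1·3): 0.48 vs {0.07, 0.08, 0.15, 0.27} → pass.
TC (methods 2·3): 0.42 vs {0.09, 0.08, 0.17, 0.27} → pass.
5 of 9 fail.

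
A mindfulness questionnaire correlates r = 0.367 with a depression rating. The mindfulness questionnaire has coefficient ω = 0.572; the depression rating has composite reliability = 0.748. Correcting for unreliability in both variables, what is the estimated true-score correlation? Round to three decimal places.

r_true = r_obs / √(r_xx · r_yy) = 0.367 / √(0.572 × 0.748) = 0.367 / √0.427856 = 0.367 / 0.6541 ≈ 0.561.

0.561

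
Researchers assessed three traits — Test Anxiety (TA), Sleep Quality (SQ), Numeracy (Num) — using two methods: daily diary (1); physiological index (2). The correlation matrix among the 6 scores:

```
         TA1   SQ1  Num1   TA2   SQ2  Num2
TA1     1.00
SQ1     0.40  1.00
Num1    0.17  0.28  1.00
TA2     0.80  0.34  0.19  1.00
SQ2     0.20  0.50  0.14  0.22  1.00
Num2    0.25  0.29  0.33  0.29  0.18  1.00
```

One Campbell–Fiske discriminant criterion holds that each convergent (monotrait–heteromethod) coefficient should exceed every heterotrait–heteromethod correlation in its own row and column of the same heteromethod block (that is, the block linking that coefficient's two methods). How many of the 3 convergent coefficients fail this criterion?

0

Each convergent coefficient versus the relevant comparison correlations:
TA (methods 1·2): 0.80 vs {0.20, 0.34, 0.25, 0.19} → pass.
SQ (methods 1·2): 0.50 vs {0.34, 0.20, 0.29, 0.14} → pass.
Num (methods 1·2): 0.33 vs {0.19, 0.25, 0.14, 0.29} → pass.
0 of 3 fail.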